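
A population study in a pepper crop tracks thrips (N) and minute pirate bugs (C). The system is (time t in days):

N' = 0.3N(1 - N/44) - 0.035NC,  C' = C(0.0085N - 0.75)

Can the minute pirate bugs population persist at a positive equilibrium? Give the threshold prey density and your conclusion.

Threshold N = 88.2; K < 88.2, so no, the predator goes extinct.

The predator equation gives dC/dt > 0 only when N > 0.75/0.0085 = 88.2.
Without the predator, N → K = 44. Since 44 < 88.2, the predator cannot invade.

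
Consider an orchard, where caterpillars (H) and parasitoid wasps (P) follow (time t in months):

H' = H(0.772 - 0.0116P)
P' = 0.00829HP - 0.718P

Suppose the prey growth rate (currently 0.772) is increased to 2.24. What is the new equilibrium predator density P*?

P* ≈ 193

At the interior fixed point, setting dH/dt = 0 with H > 0 fixes P* = (prey growth rate)/(HP coefficient) — independent of the other coefficients.
With the change, P* = 2.24/0.0116 = 193; it rises from 66.6.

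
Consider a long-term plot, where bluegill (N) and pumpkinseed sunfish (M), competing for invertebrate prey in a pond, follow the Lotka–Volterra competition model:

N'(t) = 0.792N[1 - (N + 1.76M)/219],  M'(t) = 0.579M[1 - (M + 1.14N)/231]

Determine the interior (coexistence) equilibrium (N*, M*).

N* ≈ 186, M* ≈ 18.5

Setting both brackets to zero gives the nullclines N + 1.76M = 219 and 1.14N + M = 231.
Substituting M = 231 - 1.14N into the first: N(1 - 1.76·1.14) = 219 - 1.76·231.
So N* = -188/-1.01 = 186, and then M* = 231 - 1.14·186 = 18.5.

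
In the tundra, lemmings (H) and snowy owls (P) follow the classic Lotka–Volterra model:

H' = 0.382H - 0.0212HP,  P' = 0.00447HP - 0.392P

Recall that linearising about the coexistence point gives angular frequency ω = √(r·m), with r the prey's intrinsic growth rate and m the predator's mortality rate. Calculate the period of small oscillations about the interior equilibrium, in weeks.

Here r = 0.382 and m = 0.392, so r·m = 0.15.
ω = √0.15 = 0.387 per week, hence T = 2π/ω ≈ 16.2 weeks.

T ≈ 16.2 weeks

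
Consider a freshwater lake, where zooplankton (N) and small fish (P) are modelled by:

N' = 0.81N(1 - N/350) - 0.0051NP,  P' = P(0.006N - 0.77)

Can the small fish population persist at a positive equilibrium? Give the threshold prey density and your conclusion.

The predator equation gives dP/dt > 0 only when N > 0.77/0.006 = 128.
Without the predator, N → K = 350. Since 350 > 128, the predator can invade and persist.

Threshold N = 128; K > 128, so yes, the predator persists.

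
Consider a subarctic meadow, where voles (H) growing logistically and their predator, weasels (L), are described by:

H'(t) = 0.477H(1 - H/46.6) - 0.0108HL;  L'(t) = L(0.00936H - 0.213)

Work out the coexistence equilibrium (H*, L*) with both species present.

H* ≈ 22.8, L* ≈ 22.6

From dL/dt = 0 with L > 0: 0.00936H* = 0.213, so H* = 22.8.
Substitute into dH/dt = 0: 0.477(1 - 22.8/46.6) = 0.0108L*.
The bracket is 0.512, giving L* = 0.244/0.0108 = 22.6.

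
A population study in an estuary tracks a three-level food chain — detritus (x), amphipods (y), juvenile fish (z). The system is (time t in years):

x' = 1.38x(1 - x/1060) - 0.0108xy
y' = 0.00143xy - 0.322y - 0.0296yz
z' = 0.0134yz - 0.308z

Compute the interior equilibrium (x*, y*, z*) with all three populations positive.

From dz/dt = 0: 0.0134y* = 0.308, so y* = 23.
From dx/dt = 0: 1.38(1 - x*/1060) = 0.0108·23, giving x* = 1060·(1 - 0.18) = 869.
From dy/dt = 0: 0.00143·869 - 0.322 = 0.0296z*, so z* = 0.921/0.0296 = 31.1.

x* ≈ 869, y* ≈ 23, z* ≈ 31.1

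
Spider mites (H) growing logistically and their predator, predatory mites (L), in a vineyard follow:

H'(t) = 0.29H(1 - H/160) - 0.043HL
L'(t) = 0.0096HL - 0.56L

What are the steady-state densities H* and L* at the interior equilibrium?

H* ≈ 58.3, L* ≈ 4.29

From dL/dt = 0 with L > 0: 0.0096H* = 0.56, so H* = 58.3.
Substitute into dH/dt = 0: 0.29(1 - 58.3/160) = 0.043L*.
The bracket is 0.635, giving L* = 0.184/0.043 = 4.29.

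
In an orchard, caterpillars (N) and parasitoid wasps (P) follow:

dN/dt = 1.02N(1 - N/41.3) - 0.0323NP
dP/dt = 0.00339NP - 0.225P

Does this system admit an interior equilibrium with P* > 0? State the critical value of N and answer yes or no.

The predator equation gives dP/dt > 0 only when N > 0.225/0.00339 = 66.4.
Without the predator, N → K = 41.3. Since 41.3 < 66.4, the predator cannot invade.

Threshold N = 66.4; K < 66.4, so no, the predator goes extinct.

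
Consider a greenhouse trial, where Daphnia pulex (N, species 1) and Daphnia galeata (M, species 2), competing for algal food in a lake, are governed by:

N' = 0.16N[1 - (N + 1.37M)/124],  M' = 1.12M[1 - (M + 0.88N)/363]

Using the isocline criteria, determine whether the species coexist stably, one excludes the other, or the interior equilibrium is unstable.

species 2 excludes species 1

Compare the nullcline intercepts: K1/α12 = 124/1.37 = 90.5 < K2 = 363; K2/α21 = 363/0.88 = 412 > K1 = 124.
Since the inequalities point opposite ways, species 2 can invade but species 1 cannot.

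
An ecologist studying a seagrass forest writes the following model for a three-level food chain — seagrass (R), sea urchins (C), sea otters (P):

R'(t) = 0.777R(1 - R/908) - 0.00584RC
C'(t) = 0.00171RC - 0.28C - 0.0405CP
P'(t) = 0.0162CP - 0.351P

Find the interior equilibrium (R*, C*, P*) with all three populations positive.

From dP/dt = 0: 0.0162C* = 0.351, so C* = 21.7.
From dR/dt = 0: 0.777(1 - R*/908) = 0.00584·21.7, giving R* = 908·(1 - 0.163) = 760.
From dC/dt = 0: 0.00171·760 - 0.28 = 0.0405P*, so P* = 1.02/0.0405 = 25.2.

R* ≈ 760, C* ≈ 21.7, P* ≈ 25.2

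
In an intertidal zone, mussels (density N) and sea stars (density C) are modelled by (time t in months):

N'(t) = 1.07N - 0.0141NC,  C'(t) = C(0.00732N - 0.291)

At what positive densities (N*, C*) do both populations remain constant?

N* ≈ 39.8, C* ≈ 75.9

Set dC/dt = 0 with C > 0: 0.00732N - 0.291 = 0, so N* = 0.291/0.00732 = 39.8.
Set dN/dt = 0 with N > 0: 1.07 - 0.0141C = 0, so C* = 1.07/0.0141 = 75.9.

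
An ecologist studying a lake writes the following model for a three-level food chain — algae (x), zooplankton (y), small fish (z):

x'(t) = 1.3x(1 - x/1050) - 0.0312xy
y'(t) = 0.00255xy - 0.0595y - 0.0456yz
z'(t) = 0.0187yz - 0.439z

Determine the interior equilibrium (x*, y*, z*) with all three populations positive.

x* ≈ 458, y* ≈ 23.5, z* ≈ 24.3

From dz/dt = 0: 0.0187y* = 0.439, so y* = 23.5.
From dx/dt = 0: 1.3(1 - x*/1050) = 0.0312·23.5, giving x* = 1050·(1 - 0.563) = 458.
From dy/dt = 0: 0.00255·458 - 0.0595 = 0.0456z*, so z* = 1.11/0.0456 = 24.3.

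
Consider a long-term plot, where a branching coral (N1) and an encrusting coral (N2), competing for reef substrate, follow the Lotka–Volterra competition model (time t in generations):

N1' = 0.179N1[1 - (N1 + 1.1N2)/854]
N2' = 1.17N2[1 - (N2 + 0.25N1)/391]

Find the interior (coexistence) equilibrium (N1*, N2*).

N1* ≈ 585, N2* ≈ 245

Setting both brackets to zero gives the nullclines N1 + 1.1N2 = 854 and 0.25N1 + N2 = 391.
Substituting N2 = 391 - 0.25N1 into the first: N1(1 - 1.1·0.25) = 854 - 1.1·391.
So N1* = 424/0.725 = 585, and then N2* = 391 - 0.25·585 = 245.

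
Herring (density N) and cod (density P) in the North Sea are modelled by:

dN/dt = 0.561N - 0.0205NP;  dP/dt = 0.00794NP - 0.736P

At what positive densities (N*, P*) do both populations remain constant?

N* ≈ 92.7, P* ≈ 27.4

Set dP/dt = 0 with P > 0: 0.00794N - 0.736 = 0, so N* = 0.736/0.00794 = 92.7.
Set dN/dt = 0 with N > 0: 0.561 - 0.0205P = 0, so P* = 0.561/0.0205 = 27.4.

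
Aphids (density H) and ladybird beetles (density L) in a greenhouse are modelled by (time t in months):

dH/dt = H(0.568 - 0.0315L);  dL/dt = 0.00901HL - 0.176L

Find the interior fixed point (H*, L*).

H* ≈ 19.5, L* ≈ 18

Set dL/dt = 0 with L > 0: 0.00901H - 0.176 = 0, so H* = 0.176/0.00901 = 19.5.
Set dH/dt = 0 with H > 0: 0.568 - 0.0315L = 0, so L* = 0.568/0.0315 = 18.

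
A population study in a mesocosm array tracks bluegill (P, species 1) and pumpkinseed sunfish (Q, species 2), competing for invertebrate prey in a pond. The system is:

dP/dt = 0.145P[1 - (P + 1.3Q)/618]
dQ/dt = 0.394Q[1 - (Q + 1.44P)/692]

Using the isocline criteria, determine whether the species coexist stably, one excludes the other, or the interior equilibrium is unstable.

Compare the nullcline intercepts: K1/α12 = 618/1.3 = 475 < K2 = 692; K2/α21 = 692/1.44 = 481 < K1 = 618.
Since both are reversed, neither can invade when rare; the interior point is a saddle.

unstable coexistence (outcome depends on initial conditions)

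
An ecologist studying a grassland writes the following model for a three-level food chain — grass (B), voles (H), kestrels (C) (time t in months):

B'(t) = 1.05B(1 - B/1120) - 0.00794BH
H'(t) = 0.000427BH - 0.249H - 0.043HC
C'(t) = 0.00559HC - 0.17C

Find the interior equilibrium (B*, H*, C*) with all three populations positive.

From dC/dt = 0: 0.00559H* = 0.17, so H* = 30.4.
From dB/dt = 0: 1.05(1 - B*/1120) = 0.00794·30.4, giving B* = 1120·(1 - 0.23) = 862.
From dH/dt = 0: 0.000427·862 - 0.249 = 0.043C*, so C* = 0.119/0.043 = 2.77.

B* ≈ 862, H* ≈ 30.4, C* ≈ 2.77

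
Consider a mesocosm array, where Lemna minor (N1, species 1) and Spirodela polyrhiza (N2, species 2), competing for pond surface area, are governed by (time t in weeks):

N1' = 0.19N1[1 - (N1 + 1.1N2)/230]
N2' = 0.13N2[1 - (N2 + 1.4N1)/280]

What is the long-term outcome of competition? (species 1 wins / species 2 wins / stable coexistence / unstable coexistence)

Compare the nullcline intercepts: K1/α12 = 230/1.1 = 209 < K2 = 280; K2/α21 = 280/1.4 = 200 < K1 = 230.
Since both are reversed, neither can invade when rare; the interior point is a saddle.

unstable coexistence (outcome depends on initial conditions)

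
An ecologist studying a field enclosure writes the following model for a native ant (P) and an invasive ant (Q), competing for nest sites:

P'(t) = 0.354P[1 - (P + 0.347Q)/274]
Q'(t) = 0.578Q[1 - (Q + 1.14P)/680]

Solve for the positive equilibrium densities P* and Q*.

Setting both brackets to zero gives the nullclines P + 0.347Q = 274 and 1.14P + Q = 680.
Substituting Q = 680 - 1.14P into the first: P(1 - 0.347·1.14) = 274 - 0.347·680.
So P* = 38/0.604 = 62.9, and then Q* = 680 - 1.14·62.9 = 608.

P* ≈ 62.9, Q* ≈ 608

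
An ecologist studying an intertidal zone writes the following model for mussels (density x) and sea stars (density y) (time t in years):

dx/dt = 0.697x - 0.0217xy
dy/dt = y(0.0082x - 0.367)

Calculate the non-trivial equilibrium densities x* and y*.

Set dy/dt = 0 with y > 0: 0.0082x - 0.367 = 0, so x* = 0.367/0.0082 = 44.8.
Set dx/dt = 0 with x > 0: 0.697 - 0.0217y = 0, so y* = 0.697/0.0217 = 32.1.

x* ≈ 44.8, y* ≈ 32.1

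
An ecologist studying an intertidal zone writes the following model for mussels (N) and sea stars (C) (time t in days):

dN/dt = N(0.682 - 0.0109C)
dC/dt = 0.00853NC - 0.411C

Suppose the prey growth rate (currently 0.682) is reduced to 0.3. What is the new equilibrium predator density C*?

At the interior fixed point, setting dN/dt = 0 with N > 0 fixes C* = (prey growth rate)/(NC coefficient) — independent of the other coefficients.
With the change, C* = 0.3/0.0109 = 27.5; it falls from 62.6.

C* ≈ 27.5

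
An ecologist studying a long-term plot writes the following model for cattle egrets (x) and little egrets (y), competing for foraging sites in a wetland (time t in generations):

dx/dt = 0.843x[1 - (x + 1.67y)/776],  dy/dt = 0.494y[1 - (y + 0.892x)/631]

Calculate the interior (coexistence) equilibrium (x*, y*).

x* ≈ 567, y* ≈ 125

Setting both brackets to zero gives the nullclines x + 1.67y = 776 and 0.892x + y = 631.
Substituting y = 631 - 0.892x into the first: x(1 - 1.67·0.892) = 776 - 1.67·631.
So x* = -278/-0.49 = 567, and then y* = 631 - 0.892·567 = 125.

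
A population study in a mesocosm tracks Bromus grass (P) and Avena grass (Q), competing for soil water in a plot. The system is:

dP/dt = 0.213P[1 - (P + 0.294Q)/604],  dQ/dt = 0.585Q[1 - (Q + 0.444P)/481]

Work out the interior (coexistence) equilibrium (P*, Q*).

P* ≈ 532, Q* ≈ 245

Setting both brackets to zero gives the nullclines P + 0.294Q = 604 and 0.444P + Q = 481.
Substituting Q = 481 - 0.444P into the first: P(1 - 0.294·0.444) = 604 - 0.294·481.
So P* = 463/0.869 = 532, and then Q* = 481 - 0.444·532 = 245.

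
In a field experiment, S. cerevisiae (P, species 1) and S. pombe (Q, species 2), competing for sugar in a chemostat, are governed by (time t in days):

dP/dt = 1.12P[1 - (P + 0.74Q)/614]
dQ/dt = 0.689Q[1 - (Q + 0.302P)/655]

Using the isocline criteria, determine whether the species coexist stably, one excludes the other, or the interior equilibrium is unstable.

stable coexistence

Compare the nullcline intercepts: K1/α12 = 614/0.74 = 830 > K2 = 655; K2/α21 = 655/0.302 = 2170 > K1 = 614.
Since both inequalities hold, each species can invade when rare, so the interior equilibrium is stable.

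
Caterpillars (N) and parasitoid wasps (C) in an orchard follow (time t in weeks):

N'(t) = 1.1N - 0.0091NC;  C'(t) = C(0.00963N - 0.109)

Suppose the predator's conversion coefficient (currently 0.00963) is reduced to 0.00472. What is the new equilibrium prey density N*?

At the interior fixed point, setting dC/dt = 0 with C > 0 fixes N* = (predator death rate)/(NC coefficient) — independent of the other coefficients.
With the change, N* = 0.109/0.00472 = 23.1; it rises from 11.3.

N* ≈ 23.1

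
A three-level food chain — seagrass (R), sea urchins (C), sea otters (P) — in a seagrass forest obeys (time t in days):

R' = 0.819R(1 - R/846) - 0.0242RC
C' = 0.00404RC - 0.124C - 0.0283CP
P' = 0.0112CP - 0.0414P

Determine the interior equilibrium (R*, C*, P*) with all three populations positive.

R* ≈ 754, C* ≈ 3.7, P* ≈ 103

From dP/dt = 0: 0.0112C* = 0.0414, so C* = 3.7.
From dR/dt = 0: 0.819(1 - R*/846) = 0.0242·3.7, giving R* = 846·(1 - 0.109) = 754.
From dC/dt = 0: 0.00404·754 - 0.124 = 0.0283P*, so P* = 2.92/0.0283 = 103.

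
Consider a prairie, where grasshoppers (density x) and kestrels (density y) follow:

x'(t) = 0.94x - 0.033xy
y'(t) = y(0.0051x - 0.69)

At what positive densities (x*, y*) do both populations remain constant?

x* ≈ 135, y* ≈ 28.5

Set dy/dt = 0 with y > 0: 0.0051x - 0.69 = 0, so x* = 0.69/0.0051 = 135.
Set dx/dt = 0 with x > 0: 0.94 - 0.033y = 0, so y* = 0.94/0.033 = 28.5.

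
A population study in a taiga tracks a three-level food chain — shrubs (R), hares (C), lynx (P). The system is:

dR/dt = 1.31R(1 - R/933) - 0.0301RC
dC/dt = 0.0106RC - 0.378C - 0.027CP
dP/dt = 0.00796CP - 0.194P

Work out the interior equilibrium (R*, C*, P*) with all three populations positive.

From dP/dt = 0: 0.00796C* = 0.194, so C* = 24.4.
From dR/dt = 0: 1.31(1 - R*/933) = 0.0301·24.4, giving R* = 933·(1 - 0.56) = 411.
From dC/dt = 0: 0.0106·411 - 0.378 = 0.027P*, so P* = 3.97/0.027 = 147.

R* ≈ 411, C* ≈ 24.4, P* ≈ 147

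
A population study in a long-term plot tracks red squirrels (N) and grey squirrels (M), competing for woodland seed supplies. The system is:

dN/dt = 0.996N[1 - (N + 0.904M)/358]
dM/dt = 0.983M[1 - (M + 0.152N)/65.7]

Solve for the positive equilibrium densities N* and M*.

Setting both brackets to zero gives the nullclines N + 0.904M = 358 and 0.152N + M = 65.7.
Substituting M = 65.7 - 0.152N into the first: N(1 - 0.904·0.152) = 358 - 0.904·65.7.
So N* = 299/0.863 = 346, and then M* = 65.7 - 0.152·346 = 13.1.

N* ≈ 346, M* ≈ 13.1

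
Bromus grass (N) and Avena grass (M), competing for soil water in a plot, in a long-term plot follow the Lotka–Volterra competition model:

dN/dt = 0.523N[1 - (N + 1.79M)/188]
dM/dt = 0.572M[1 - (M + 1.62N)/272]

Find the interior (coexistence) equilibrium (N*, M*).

N* ≈ 157, M* ≈ 17.1

Setting both brackets to zero gives the nullclines N + 1.79M = 188 and 1.62N + M = 272.
Substituting M = 272 - 1.62N into the first: N(1 - 1.79·1.62) = 188 - 1.79·272.
So N* = -299/-1.9 = 157, and then M* = 272 - 1.62·157 = 17.1.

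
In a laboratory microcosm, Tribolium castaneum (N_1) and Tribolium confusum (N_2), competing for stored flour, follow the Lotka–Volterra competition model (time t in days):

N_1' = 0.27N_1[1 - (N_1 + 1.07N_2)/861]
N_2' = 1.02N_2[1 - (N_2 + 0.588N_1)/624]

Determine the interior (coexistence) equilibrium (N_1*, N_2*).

Setting both brackets to zero gives the nullclines N_1 + 1.07N_2 = 861 and 0.588N_1 + N_2 = 624.
Substituting N_2 = 624 - 0.588N_1 into the first: N_1(1 - 1.07·0.588) = 861 - 1.07·624.
So N_1* = 193/0.371 = 521, and then N_2* = 624 - 0.588·521 = 317.

N_1* ≈ 521, N_2* ≈ 317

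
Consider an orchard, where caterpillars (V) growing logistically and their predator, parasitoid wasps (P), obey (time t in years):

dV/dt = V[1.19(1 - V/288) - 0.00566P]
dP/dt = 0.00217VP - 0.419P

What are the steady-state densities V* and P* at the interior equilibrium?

V* ≈ 193, P* ≈ 69.3

From dP/dt = 0 with P > 0: 0.00217V* = 0.419, so V* = 193.
Substitute into dV/dt = 0: 1.19(1 - 193/288) = 0.00566P*.
The bracket is 0.33, giving P* = 0.392/0.00566 = 69.3.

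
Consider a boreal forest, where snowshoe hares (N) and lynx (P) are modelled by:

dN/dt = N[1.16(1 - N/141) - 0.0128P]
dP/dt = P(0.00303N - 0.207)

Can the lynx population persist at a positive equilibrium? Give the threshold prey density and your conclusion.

The predator equation gives dP/dt > 0 only when N > 0.207/0.00303 = 68.3.
Without the predator, N → K = 141. Since 141 > 68.3, the predator can invade and persist.

Threshold N = 68.3; K > 68.3, so yes, the predator persists.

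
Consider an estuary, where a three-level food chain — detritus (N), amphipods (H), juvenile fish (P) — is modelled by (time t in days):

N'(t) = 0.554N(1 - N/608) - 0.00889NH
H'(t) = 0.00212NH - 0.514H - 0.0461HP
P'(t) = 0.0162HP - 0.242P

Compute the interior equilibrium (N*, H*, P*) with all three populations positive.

N* ≈ 462, H* ≈ 14.9, P* ≈ 10.1

From dP/dt = 0: 0.0162H* = 0.242, so H* = 14.9.
From dN/dt = 0: 0.554(1 - N*/608) = 0.00889·14.9, giving N* = 608·(1 - 0.24) = 462.
From dH/dt = 0: 0.00212·462 - 0.514 = 0.0461P*, so P* = 0.466/0.0461 = 10.1.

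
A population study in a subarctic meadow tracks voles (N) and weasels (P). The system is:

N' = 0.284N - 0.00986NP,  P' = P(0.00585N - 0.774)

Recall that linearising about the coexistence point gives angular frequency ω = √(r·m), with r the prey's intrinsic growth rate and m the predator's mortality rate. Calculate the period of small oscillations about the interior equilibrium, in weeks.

Here r = 0.284 and m = 0.774, so r·m = 0.22.
ω = √0.22 = 0.469 per week, hence T = 2π/ω ≈ 13.4 weeks.

T ≈ 13.4 weeks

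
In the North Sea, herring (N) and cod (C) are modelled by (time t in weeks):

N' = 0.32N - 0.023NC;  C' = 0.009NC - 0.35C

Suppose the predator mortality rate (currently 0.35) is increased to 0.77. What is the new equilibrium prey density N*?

N* ≈ 85.6

At the interior fixed point, setting dC/dt = 0 with C > 0 fixes N* = (predator death rate)/(NC coefficient) — independent of the other coefficients.
With the change, N* = 0.77/0.009 = 85.6; it rises from 38.9.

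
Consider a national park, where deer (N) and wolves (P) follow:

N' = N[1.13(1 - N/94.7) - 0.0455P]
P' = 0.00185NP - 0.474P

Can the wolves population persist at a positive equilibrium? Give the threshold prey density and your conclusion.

Threshold N = 256; K < 256, so no, the predator goes extinct.

The predator equation gives dP/dt > 0 only when N > 0.474/0.00185 = 256.
Without the predator, N → K = 94.7. Since 94.7 < 256, the predator cannot invade.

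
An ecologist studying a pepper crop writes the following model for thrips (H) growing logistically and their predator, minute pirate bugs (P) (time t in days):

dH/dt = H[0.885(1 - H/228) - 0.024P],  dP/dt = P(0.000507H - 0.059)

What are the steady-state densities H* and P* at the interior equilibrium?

From dP/dt = 0 with P > 0: 0.000507H* = 0.059, so H* = 116.
Substitute into dH/dt = 0: 0.885(1 - 116/228) = 0.024P*.
The bracket is 0.49, giving P* = 0.433/0.024 = 18.1.

H* ≈ 116, P* ≈ 18.1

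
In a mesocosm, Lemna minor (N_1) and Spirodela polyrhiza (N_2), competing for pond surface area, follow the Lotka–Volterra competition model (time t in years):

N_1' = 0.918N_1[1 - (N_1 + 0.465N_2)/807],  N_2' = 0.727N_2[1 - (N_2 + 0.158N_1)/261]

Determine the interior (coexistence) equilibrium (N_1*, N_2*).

Setting both brackets to zero gives the nullclines N_1 + 0.465N_2 = 807 and 0.158N_1 + N_2 = 261.
Substituting N_2 = 261 - 0.158N_1 into the first: N_1(1 - 0.465·0.158) = 807 - 0.465·261.
So N_1* = 686/0.927 = 740, and then N_2* = 261 - 0.158·740 = 144.

N_1* ≈ 740, N_2* ≈ 144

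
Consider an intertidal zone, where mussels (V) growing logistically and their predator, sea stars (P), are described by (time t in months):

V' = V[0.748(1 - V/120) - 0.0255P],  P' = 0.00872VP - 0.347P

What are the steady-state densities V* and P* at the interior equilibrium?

V* ≈ 39.8, P* ≈ 19.6

From dP/dt = 0 with P > 0: 0.00872V* = 0.347, so V* = 39.8.
Substitute into dV/dt = 0: 0.748(1 - 39.8/120) = 0.0255P*.
The bracket is 0.668, giving P* = 0.5/0.0255 = 19.6.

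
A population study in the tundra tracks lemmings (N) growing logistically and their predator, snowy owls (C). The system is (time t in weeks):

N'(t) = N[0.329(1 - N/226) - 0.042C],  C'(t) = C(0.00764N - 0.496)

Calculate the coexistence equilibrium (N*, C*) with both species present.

N* ≈ 64.9, C* ≈ 5.58

From dC/dt = 0 with C > 0: 0.00764N* = 0.496, so N* = 64.9.
Substitute into dN/dt = 0: 0.329(1 - 64.9/226) = 0.042C*.
The bracket is 0.713, giving C* = 0.234/0.042 = 5.58.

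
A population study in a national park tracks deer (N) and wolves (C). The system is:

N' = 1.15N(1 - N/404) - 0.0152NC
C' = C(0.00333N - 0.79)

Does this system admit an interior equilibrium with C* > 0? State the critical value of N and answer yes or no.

The predator equation gives dC/dt > 0 only when N > 0.79/0.00333 = 237.
Without the predator, N → K = 404. Since 404 > 237, the predator can invade and persist.

Threshold N = 237; K > 237, so yes, the predator persists.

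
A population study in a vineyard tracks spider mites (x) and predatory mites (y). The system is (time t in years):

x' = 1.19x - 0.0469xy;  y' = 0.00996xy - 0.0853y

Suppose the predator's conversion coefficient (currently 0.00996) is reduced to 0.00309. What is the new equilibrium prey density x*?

x* ≈ 27.6

At the interior fixed point, setting dy/dt = 0 with y > 0 fixes x* = (predator death rate)/(xy coefficient) — independent of the other coefficients.
With the change, x* = 0.0853/0.00309 = 27.6; it rises from 8.56.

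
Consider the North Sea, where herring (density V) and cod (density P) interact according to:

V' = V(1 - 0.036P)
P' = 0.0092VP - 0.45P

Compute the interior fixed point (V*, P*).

Set dP/dt = 0 with P > 0: 0.0092V - 0.45 = 0, so V* = 0.45/0.0092 = 48.9.
Set dV/dt = 0 with V > 0: 1 - 0.036P = 0, so P* = 1/0.036 = 27.8.

V* ≈ 48.9, P* ≈ 27.8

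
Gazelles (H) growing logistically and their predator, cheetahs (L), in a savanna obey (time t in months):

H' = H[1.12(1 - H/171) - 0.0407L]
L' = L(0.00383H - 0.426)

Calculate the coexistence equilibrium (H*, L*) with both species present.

From dL/dt = 0 with L > 0: 0.00383H* = 0.426, so H* = 111.
Substitute into dH/dt = 0: 1.12(1 - 111/171) = 0.0407L*.
The bracket is 0.35, giving L* = 0.391/0.0407 = 9.62.

H* ≈ 111, L* ≈ 9.62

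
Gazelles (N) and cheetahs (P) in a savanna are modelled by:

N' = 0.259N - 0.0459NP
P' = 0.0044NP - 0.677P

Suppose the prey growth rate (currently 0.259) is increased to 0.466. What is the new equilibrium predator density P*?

P* ≈ 10.2

At the interior fixed point, setting dN/dt = 0 with N > 0 fixes P* = (prey growth rate)/(NP coefficient) — independent of the other coefficients.
With the change, P* = 0.466/0.0459 = 10.2; it rises from 5.64.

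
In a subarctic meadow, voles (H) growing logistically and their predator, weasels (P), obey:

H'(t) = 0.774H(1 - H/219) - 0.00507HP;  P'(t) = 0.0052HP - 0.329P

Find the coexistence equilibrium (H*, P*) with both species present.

H* ≈ 63.3, P* ≈ 109

From dP/dt = 0 with P > 0: 0.0052H* = 0.329, so H* = 63.3.
Substitute into dH/dt = 0: 0.774(1 - 63.3/219) = 0.00507P*.
The bracket is 0.711, giving P* = 0.55/0.00507 = 109.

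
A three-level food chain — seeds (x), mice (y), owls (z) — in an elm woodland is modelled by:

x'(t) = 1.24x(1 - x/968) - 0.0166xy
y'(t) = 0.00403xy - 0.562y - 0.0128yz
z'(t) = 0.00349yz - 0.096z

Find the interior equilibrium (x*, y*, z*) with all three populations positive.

x* ≈ 612, y* ≈ 27.5, z* ≈ 149

From dz/dt = 0: 0.00349y* = 0.096, so y* = 27.5.
From dx/dt = 0: 1.24(1 - x*/968) = 0.0166·27.5, giving x* = 968·(1 - 0.368) = 612.
From dy/dt = 0: 0.00403·612 - 0.562 = 0.0128z*, so z* = 1.9/0.0128 = 149.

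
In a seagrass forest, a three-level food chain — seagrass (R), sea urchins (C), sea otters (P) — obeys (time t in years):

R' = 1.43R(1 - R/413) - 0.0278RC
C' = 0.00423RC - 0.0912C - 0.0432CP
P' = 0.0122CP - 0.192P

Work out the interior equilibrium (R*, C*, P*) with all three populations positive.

From dP/dt = 0: 0.0122C* = 0.192, so C* = 15.7.
From dR/dt = 0: 1.43(1 - R*/413) = 0.0278·15.7, giving R* = 413·(1 - 0.306) = 287.
From dC/dt = 0: 0.00423·287 - 0.0912 = 0.0432P*, so P* = 1.12/0.0432 = 26.

R* ≈ 287, C* ≈ 15.7, P* ≈ 26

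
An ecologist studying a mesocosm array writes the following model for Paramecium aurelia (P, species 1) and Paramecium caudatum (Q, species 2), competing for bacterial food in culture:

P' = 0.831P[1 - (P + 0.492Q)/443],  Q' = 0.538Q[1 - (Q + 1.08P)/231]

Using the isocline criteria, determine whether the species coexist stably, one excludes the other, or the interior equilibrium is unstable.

Compare the nullcline intercepts: K1/α12 = 443/0.492 = 900 > K2 = 231; K2/α21 = 231/1.08 = 214 < K1 = 443.
Since the inequalities point opposite ways, species 1 can invade but species 2 cannot.

species 1 excludes species 2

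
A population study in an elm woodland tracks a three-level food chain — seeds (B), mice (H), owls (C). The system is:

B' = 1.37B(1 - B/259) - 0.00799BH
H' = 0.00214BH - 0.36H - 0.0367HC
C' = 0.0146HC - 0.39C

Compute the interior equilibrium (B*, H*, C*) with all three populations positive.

B* ≈ 219, H* ≈ 26.7, C* ≈ 2.94

From dC/dt = 0: 0.0146H* = 0.39, so H* = 26.7.
From dB/dt = 0: 1.37(1 - B*/259) = 0.00799·26.7, giving B* = 259·(1 - 0.156) = 219.
From dH/dt = 0: 0.00214·219 - 0.36 = 0.0367C*, so C* = 0.108/0.0367 = 2.94.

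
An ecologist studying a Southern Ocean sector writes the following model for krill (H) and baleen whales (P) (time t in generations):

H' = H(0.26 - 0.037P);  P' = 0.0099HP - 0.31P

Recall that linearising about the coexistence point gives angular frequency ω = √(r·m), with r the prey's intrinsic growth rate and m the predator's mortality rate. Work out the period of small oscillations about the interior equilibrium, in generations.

T ≈ 22.1 generations

Here r = 0.26 and m = 0.31, so r·m = 0.0806.
ω = √0.0806 = 0.284 per generation, hence T = 2π/ω ≈ 22.1 generations.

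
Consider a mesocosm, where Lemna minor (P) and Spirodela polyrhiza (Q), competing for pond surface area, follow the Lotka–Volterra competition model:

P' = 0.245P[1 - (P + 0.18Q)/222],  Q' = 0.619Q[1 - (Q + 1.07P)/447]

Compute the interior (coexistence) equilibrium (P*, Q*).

Setting both brackets to zero gives the nullclines P + 0.18Q = 222 and 1.07P + Q = 447.
Substituting Q = 447 - 1.07P into the first: P(1 - 0.18·1.07) = 222 - 0.18·447.
So P* = 142/0.807 = 175, and then Q* = 447 - 1.07·175 = 259.

P* ≈ 175, Q* ≈ 259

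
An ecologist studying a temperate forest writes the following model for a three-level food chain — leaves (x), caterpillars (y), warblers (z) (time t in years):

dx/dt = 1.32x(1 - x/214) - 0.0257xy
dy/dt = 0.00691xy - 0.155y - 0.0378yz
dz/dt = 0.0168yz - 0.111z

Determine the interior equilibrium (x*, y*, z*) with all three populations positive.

From dz/dt = 0: 0.0168y* = 0.111, so y* = 6.61.
From dx/dt = 0: 1.32(1 - x*/214) = 0.0257·6.61, giving x* = 214·(1 - 0.129) = 186.
From dy/dt = 0: 0.00691·186 - 0.155 = 0.0378z*, so z* = 1.13/0.0378 = 30.

x* ≈ 186, y* ≈ 6.61, z* ≈ 30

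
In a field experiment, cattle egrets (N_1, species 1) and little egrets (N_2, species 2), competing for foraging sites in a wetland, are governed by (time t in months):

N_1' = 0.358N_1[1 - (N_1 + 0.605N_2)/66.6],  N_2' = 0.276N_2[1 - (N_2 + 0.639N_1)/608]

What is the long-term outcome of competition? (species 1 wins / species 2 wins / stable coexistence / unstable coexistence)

species 2 excludes species 1

Compare the nullcline intercepts: K1/α12 = 66.6/0.605 = 110 < K2 = 608; K2/α21 = 608/0.639 = 951 > K1 = 66.6.
Since the inequalities point opposite ways, species 2 can invade but species 1 cannot.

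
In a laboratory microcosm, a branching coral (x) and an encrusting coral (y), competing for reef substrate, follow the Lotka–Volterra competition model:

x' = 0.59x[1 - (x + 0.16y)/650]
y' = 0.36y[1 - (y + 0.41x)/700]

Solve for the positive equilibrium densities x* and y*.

Setting both brackets to zero gives the nullclines x + 0.16y = 650 and 0.41x + y = 700.
Substituting y = 700 - 0.41x into the first: x(1 - 0.16·0.41) = 650 - 0.16·700.
So x* = 538/0.934 = 576, and then y* = 700 - 0.41·576 = 464.

x* ≈ 576, y* ≈ 464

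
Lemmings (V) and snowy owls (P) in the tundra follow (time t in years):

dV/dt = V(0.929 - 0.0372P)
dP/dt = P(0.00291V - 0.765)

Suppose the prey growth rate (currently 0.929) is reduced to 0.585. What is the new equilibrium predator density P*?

At the interior fixed point, setting dV/dt = 0 with V > 0 fixes P* = (prey growth rate)/(VP coefficient) — independent of the other coefficients.
With the change, P* = 0.585/0.0372 = 15.7; it falls from 25.

P* ≈ 15.7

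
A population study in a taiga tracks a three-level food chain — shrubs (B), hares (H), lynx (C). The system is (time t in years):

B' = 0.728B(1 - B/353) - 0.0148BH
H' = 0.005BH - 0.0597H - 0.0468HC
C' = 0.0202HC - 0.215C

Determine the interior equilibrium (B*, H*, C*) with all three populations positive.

B* ≈ 277, H* ≈ 10.6, C* ≈ 28.3

From dC/dt = 0: 0.0202H* = 0.215, so H* = 10.6.
From dB/dt = 0: 0.728(1 - B*/353) = 0.0148·10.6, giving B* = 353·(1 - 0.216) = 277.
From dH/dt = 0: 0.005·277 - 0.0597 = 0.0468C*, so C* = 1.32/0.0468 = 28.3.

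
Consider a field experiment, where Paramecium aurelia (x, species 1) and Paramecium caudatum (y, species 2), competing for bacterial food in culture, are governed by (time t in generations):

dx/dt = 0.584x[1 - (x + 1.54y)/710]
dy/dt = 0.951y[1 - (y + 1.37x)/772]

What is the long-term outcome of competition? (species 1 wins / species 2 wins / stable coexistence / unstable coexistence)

unstable coexistence (outcome depends on initial conditions)

Compare the nullcline intercepts: K1/α12 = 710/1.54 = 461 < K2 = 772; K2/α21 = 772/1.37 = 564 < K1 = 710.
Since both are reversed, neither can invade when rare; the interior point is a saddle.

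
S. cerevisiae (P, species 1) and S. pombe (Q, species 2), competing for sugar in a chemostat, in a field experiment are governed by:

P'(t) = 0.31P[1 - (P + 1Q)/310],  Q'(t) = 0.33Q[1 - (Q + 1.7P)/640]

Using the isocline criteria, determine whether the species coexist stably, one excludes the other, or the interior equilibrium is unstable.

species 2 excludes species 1

Compare the nullcline intercepts: K1/α12 = 310/1 = 310 < K2 = 640; K2/α21 = 640/1.7 = 376 > K1 = 310.
Since the inequalities point opposite ways, species 2 can invade but species 1 cannot.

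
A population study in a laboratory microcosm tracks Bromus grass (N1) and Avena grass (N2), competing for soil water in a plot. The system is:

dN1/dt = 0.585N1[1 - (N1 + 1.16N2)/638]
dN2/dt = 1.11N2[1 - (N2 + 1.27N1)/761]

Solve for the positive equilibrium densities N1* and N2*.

Setting both brackets to zero gives the nullclines N1 + 1.16N2 = 638 and 1.27N1 + N2 = 761.
Substituting N2 = 761 - 1.27N1 into the first: N1(1 - 1.16·1.27) = 638 - 1.16·761.
So N1* = -245/-0.473 = 517, and then N2* = 761 - 1.27·517 = 104.

N1* ≈ 517, N2* ≈ 104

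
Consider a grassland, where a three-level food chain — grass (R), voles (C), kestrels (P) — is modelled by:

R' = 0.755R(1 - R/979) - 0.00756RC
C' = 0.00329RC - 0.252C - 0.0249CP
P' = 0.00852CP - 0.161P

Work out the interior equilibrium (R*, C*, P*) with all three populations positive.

R* ≈ 794, C* ≈ 18.9, P* ≈ 94.8

From dP/dt = 0: 0.00852C* = 0.161, so C* = 18.9.
From dR/dt = 0: 0.755(1 - R*/979) = 0.00756·18.9, giving R* = 979·(1 - 0.189) = 794.
From dC/dt = 0: 0.00329·794 - 0.252 = 0.0249P*, so P* = 2.36/0.0249 = 94.8.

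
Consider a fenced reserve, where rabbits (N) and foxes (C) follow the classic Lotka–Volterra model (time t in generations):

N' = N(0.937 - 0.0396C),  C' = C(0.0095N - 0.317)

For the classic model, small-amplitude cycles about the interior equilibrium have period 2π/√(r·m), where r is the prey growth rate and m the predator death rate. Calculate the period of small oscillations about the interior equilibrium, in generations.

T ≈ 11.5 generations

Here r = 0.937 and m = 0.317, so r·m = 0.297.
ω = √0.297 = 0.545 per generation, hence T = 2π/ω ≈ 11.5 generations.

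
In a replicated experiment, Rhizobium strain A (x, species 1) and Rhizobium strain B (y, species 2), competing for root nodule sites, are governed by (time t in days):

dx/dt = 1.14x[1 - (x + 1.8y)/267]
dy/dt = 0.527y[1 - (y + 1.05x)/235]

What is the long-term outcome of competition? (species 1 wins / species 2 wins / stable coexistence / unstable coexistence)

Compare the nullcline intercepts: K1/α12 = 267/1.8 = 148 < K2 = 235; K2/α21 = 235/1.05 = 224 < K1 = 267.
Since both are reversed, neither can invade when rare; the interior point is a saddle.

unstable coexistence (outcome depends on initial conditions)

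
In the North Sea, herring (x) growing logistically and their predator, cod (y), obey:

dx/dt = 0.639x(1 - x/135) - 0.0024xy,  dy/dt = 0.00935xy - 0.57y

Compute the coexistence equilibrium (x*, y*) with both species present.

From dy/dt = 0 with y > 0: 0.00935x* = 0.57, so x* = 61.
Substitute into dx/dt = 0: 0.639(1 - 61/135) = 0.0024y*.
The bracket is 0.548, giving y* = 0.35/0.0024 = 146.

x* ≈ 61, y* ≈ 146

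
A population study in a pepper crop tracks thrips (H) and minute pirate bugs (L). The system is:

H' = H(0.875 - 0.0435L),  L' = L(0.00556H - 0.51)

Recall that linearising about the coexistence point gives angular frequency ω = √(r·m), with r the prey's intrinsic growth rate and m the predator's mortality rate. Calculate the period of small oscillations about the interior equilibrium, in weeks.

T ≈ 9.41 weeks

Here r = 0.875 and m = 0.51, so r·m = 0.446.
ω = √0.446 = 0.668 per week, hence T = 2π/ω ≈ 9.41 weeks.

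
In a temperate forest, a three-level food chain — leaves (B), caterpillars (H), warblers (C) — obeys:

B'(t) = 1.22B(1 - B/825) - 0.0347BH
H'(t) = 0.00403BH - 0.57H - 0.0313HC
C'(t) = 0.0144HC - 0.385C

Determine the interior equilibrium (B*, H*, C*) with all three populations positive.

From dC/dt = 0: 0.0144H* = 0.385, so H* = 26.7.
From dB/dt = 0: 1.22(1 - B*/825) = 0.0347·26.7, giving B* = 825·(1 - 0.76) = 198.
From dH/dt = 0: 0.00403·198 - 0.57 = 0.0313C*, so C* = 0.226/0.0313 = 7.24.

B* ≈ 198, H* ≈ 26.7, C* ≈ 7.24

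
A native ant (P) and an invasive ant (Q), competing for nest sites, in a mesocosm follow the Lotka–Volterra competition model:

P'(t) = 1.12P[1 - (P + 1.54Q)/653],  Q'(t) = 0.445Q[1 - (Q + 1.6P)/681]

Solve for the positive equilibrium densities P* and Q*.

P* ≈ 270, Q* ≈ 248

Setting both brackets to zero gives the nullclines P + 1.54Q = 653 and 1.6P + Q = 681.
Substituting Q = 681 - 1.6P into the first: P(1 - 1.54·1.6) = 653 - 1.54·681.
So P* = -396/-1.46 = 270, and then Q* = 681 - 1.6·270 = 248.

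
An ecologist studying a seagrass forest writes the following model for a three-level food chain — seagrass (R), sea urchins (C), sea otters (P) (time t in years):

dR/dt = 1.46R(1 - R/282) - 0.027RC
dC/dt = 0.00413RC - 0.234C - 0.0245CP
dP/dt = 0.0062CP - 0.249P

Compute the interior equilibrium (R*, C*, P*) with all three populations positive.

From dP/dt = 0: 0.0062C* = 0.249, so C* = 40.2.
From dR/dt = 0: 1.46(1 - R*/282) = 0.027·40.2, giving R* = 282·(1 - 0.743) = 72.6.
From dC/dt = 0: 0.00413·72.6 - 0.234 = 0.0245P*, so P* = 0.0657/0.0245 = 2.68.

R* ≈ 72.6, C* ≈ 40.2, P* ≈ 2.68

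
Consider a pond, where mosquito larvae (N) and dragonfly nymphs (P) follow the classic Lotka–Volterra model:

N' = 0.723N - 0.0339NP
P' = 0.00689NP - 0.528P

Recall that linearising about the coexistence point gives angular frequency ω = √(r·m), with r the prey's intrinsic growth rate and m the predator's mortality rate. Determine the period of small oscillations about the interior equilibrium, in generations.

T ≈ 10.2 generations

Here r = 0.723 and m = 0.528, so r·m = 0.382.
ω = √0.382 = 0.618 per generation, hence T = 2π/ω ≈ 10.2 generations.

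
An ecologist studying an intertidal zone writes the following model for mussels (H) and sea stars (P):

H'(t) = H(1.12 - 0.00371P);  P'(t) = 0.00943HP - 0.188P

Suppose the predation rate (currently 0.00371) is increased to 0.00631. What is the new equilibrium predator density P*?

At the interior fixed point, setting dH/dt = 0 with H > 0 fixes P* = (prey growth rate)/(HP coefficient) — independent of the other coefficients.
With the change, P* = 1.12/0.00631 = 177; it falls from 302.

P* ≈ 177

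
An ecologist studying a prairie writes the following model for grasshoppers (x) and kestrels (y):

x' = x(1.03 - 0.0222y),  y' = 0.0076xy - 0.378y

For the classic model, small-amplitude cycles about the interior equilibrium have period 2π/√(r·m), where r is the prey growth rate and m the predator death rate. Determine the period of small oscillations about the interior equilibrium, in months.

Here r = 1.03 and m = 0.378, so r·m = 0.389.
ω = √0.389 = 0.624 per month, hence T = 2π/ω ≈ 10.1 months.

T ≈ 10.1 months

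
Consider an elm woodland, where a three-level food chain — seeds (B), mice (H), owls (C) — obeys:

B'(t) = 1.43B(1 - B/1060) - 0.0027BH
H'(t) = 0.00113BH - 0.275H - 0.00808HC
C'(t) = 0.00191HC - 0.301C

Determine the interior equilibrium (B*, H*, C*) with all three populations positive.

From dC/dt = 0: 0.00191H* = 0.301, so H* = 158.
From dB/dt = 0: 1.43(1 - B*/1060) = 0.0027·158, giving B* = 1060·(1 - 0.298) = 745.
From dH/dt = 0: 0.00113·745 - 0.275 = 0.00808C*, so C* = 0.566/0.00808 = 70.1.

B* ≈ 745, H* ≈ 158, C* ≈ 70.1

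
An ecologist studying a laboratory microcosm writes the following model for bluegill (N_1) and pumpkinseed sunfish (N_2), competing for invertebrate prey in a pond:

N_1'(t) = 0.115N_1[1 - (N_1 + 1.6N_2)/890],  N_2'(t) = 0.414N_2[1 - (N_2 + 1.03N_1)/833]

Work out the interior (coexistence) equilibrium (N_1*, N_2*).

N_1* ≈ 683, N_2* ≈ 129

Setting both brackets to zero gives the nullclines N_1 + 1.6N_2 = 890 and 1.03N_1 + N_2 = 833.
Substituting N_2 = 833 - 1.03N_1 into the first: N_1(1 - 1.6·1.03) = 890 - 1.6·833.
So N_1* = -443/-0.648 = 683, and then N_2* = 833 - 1.03·683 = 129.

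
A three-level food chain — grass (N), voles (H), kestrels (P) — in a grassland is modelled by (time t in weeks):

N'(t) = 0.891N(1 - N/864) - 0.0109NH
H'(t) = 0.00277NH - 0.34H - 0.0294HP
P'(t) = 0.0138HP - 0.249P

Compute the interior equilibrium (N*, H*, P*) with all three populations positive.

From dP/dt = 0: 0.0138H* = 0.249, so H* = 18.
From dN/dt = 0: 0.891(1 - N*/864) = 0.0109·18, giving N* = 864·(1 - 0.221) = 673.
From dH/dt = 0: 0.00277·673 - 0.34 = 0.0294P*, so P* = 1.53/0.0294 = 51.9.

N* ≈ 673, H* ≈ 18, P* ≈ 51.9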